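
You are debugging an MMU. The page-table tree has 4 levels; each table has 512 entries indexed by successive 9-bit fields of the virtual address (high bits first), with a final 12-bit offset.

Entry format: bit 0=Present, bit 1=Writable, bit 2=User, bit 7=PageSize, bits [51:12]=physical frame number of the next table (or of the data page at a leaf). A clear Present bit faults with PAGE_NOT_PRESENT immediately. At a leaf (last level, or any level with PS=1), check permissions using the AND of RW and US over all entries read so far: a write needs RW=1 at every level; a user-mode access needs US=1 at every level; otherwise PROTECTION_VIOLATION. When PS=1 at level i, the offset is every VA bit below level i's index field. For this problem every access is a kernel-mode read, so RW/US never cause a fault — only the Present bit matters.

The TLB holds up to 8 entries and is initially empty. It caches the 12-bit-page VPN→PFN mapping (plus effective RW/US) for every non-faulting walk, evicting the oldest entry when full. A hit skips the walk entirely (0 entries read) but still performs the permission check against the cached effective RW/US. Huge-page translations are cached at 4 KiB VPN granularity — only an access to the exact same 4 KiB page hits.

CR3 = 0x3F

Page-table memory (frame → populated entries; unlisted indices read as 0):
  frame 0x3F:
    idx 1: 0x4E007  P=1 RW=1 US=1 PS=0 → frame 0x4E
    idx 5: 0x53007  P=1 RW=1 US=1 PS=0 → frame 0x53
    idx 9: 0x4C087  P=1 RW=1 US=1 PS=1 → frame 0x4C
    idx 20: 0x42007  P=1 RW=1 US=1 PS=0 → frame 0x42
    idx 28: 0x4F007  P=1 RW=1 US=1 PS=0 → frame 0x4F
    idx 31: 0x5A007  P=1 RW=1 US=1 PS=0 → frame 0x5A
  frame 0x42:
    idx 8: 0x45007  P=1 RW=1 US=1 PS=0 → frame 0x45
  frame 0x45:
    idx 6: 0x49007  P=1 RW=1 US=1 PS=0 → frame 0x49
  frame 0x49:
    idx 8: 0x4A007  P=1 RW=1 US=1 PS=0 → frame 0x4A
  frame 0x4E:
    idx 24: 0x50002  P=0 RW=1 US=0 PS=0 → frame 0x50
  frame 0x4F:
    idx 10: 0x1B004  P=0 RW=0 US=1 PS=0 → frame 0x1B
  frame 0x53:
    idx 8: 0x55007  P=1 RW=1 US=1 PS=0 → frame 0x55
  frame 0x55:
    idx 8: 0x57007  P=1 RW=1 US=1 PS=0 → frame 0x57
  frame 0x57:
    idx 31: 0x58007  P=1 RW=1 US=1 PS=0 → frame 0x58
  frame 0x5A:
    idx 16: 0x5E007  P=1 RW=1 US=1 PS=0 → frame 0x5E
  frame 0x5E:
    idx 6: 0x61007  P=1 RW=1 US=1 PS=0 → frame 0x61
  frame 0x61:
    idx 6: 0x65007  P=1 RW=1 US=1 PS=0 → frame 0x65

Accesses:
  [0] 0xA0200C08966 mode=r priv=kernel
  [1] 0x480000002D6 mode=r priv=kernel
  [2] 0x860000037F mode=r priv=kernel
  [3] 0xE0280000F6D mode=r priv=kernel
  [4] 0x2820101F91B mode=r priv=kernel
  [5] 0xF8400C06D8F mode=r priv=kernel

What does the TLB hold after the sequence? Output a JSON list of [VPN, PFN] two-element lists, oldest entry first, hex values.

Trace:
#0 VA=0xA0200C08966 (r,kernel):
  L0 @0x3F[20] → 0x42007  P=1,RW=1,US=1,PS=0
  L1 @0x42[8] → 0x45007  P=1,RW=1,US=1,PS=0
  L2 @0x45[6] → 0x49007  P=1,RW=1,US=1,PS=0
  L3 @0x49[8] → 0x4A007  P=1,RW=1,US=1,PS=0
  ✓ 0x4A966  — 4 lookups
#1 VA=0x480000002D6 (r,kernel):
  L0 @0x3F[9] → 0x4C087  P=1,RW=1,US=1,PS=1
  ✓ 0x4C2D6 (huge @L0)  — 1 lookups
#2 VA=0x860000037F (r,kernel):
  L0 @0x3F[1] → 0x4E007  P=1,RW=1,US=1,PS=0
  L1 @0x4E[24] → 0x50002  P=0,RW=1,US=0,PS=0
  ✗ PAGE_NOT_PRESENT  [2 reads]
#3 VA=0xE0280000F6D (r,kernel):
  L0 @0x3F[28] → 0x4F007  P=1,RW=1,US=1,PS=0
  L1 @0x4F[10] → 0x1B004  P=0,RW=0,US=1,PS=0
  ✗ PAGE_NOT_PRESENT  [2 reads]
#4 VA=0x2820101F91B (r,kernel):
  L0 @0x3F[5] → 0x53007  P=1,RW=1,US=1,PS=0
  L1 @0x53[8] → 0x55007  P=1,RW=1,US=1,PS=0
  L2 @0x55[8] → 0x57007  P=1,RW=1,US=1,PS=0
  L3 @0x57[31] → 0x58007  P=1,RW=1,US=1,PS=0
  ✓ 0x5891B  — 4 lookups
#5 VA=0xF8400C06D8F (r,kernel):
  L0 @0x3F[31] → 0x5A007  P=1,RW=1,US=1,PS=0
  L1 @0x5A[16] → 0x5E007  P=1,RW=1,US=1,PS=0
  L2 @0x5E[6] → 0x61007  P=1,RW=1,US=1,PS=0
  L3 @0x61[6] → 0x65007  P=1,RW=1,US=1,PS=0
  ✓ 0x65D8F  — 4 lookups

TLB: [["0xA0200C08", "0x4A"], ["0x48000000", "0x4C"], ["0x2820101F", "0x58"], ["0xF8400C06", "0x65"]]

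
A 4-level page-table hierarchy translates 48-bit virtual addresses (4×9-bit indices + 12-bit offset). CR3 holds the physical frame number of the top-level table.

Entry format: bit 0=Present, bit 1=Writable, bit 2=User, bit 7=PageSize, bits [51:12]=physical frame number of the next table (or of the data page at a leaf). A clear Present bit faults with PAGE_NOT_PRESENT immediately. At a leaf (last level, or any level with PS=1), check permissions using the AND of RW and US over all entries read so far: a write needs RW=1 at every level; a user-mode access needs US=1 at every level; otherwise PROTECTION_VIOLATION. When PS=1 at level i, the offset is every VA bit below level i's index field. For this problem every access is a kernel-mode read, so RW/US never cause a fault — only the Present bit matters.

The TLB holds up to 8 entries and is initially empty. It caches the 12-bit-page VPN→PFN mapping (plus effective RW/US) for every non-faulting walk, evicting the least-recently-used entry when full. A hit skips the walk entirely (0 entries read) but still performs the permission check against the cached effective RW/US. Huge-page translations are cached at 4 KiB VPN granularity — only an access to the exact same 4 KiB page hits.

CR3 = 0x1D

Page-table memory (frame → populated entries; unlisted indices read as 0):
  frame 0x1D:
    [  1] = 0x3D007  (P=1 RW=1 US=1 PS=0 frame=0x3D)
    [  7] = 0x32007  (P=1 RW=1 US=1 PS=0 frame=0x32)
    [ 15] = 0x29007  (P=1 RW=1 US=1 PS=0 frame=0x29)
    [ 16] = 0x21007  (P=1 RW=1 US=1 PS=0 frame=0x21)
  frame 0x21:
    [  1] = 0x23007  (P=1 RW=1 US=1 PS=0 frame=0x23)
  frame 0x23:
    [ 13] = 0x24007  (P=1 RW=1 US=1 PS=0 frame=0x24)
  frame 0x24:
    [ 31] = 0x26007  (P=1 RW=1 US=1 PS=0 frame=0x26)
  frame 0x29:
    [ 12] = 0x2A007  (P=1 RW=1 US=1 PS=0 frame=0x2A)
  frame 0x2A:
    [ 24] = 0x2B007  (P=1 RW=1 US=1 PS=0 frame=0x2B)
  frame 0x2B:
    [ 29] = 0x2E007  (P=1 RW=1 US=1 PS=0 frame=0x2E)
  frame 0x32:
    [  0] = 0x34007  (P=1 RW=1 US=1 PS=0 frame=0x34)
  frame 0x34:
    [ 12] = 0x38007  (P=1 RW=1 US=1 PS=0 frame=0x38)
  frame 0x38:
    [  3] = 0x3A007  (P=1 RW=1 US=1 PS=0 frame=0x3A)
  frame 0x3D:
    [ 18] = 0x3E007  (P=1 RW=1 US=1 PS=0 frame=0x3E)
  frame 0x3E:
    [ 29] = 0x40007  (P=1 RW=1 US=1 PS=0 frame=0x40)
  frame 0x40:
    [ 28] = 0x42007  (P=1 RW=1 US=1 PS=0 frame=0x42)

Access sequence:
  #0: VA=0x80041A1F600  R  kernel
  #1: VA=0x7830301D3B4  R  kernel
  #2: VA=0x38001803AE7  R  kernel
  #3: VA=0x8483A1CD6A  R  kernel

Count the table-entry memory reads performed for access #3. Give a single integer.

Trace:
#0 VA=0x80041A1F600 (r,kernel):
  [0] read 0x1D idx=16: raw=0x21007 flags P=1 W=1 U=1 S=0
  [1] read 0x21 idx=1: raw=0x23007 flags P=1 W=1 U=1 S=0
  [2] read 0x23 idx=13: raw=0x24007 flags P=1 W=1 U=1 S=0
  [3] read 0x24 idx=31: raw=0x26007 flags P=1 W=1 U=1 S=0
  ✓ 0x26600  — 4 lookups
#1 VA=0x7830301D3B4 (r,kernel):
  [0] read 0x1D idx=15: raw=0x29007 flags P=1 W=1 U=1 S=0
  [1] read 0x29 idx=12: raw=0x2A007 flags P=1 W=1 U=1 S=0
  [2] read 0x2A idx=24: raw=0x2B007 flags P=1 W=1 U=1 S=0
  [3] read 0x2B idx=29: raw=0x2E007 flags P=1 W=1 U=1 S=0
  ✓ 0x2E3B4  — 4 lookups
#2 VA=0x38001803AE7 (r,kernel):
  [0] read 0x1D idx=7: raw=0x32007 flags P=1 W=1 U=1 S=0
  [1] read 0x32 idx=0: raw=0x34007 flags P=1 W=1 U=1 S=0
  [2] read 0x34 idx=12: raw=0x38007 flags P=1 W=1 U=1 S=0
  [3] read 0x38 idx=3: raw=0x3A007 flags P=1 W=1 U=1 S=0
  ✓ 0x3AAE7  — 4 lookups
#3 VA=0x8483A1CD6A (r,kernel):
  [0] read 0x1D idx=1: raw=0x3D007 flags P=1 W=1 U=1 S=0
  [1] read 0x3D idx=18: raw=0x3E007 flags P=1 W=1 U=1 S=0
  [2] read 0x3E idx=29: raw=0x40007 flags P=1 W=1 U=1 S=0
  [3] read 0x40 idx=28: raw=0x42007 flags P=1 W=1 U=1 S=0
  ✓ 0x42D6A  — 4 lookups

Entries read for #3: 4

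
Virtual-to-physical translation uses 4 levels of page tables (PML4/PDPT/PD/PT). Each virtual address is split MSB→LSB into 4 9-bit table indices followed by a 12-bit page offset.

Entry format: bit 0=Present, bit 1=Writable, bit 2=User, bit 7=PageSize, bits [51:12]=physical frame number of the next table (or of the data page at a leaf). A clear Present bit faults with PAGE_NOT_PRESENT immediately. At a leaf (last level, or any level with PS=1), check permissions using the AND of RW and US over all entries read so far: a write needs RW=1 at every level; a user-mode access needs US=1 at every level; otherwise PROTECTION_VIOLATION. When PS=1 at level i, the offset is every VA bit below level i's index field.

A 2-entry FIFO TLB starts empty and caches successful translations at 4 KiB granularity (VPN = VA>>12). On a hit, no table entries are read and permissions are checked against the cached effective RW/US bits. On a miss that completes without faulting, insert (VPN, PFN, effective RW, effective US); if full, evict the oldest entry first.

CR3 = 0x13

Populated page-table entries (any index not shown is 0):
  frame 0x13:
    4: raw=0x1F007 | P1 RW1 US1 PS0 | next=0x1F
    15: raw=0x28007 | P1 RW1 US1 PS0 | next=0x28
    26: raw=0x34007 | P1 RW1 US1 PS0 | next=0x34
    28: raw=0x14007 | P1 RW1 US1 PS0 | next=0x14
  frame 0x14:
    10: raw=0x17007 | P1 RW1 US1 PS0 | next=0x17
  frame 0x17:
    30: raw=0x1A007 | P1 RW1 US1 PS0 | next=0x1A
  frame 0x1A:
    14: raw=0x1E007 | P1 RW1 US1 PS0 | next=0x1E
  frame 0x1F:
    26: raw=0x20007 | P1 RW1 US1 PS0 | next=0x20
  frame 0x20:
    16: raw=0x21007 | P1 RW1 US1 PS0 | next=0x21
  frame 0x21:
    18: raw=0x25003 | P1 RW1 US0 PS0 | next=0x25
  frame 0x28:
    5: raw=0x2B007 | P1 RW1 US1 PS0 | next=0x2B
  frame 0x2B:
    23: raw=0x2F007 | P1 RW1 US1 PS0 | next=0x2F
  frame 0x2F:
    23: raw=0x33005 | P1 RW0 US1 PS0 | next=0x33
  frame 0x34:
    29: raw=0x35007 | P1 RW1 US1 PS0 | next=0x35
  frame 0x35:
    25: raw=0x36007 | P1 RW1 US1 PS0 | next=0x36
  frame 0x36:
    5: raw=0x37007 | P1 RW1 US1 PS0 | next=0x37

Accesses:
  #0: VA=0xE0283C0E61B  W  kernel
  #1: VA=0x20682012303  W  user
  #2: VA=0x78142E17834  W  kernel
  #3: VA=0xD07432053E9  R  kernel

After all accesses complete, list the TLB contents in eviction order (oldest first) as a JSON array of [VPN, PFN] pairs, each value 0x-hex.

Per-access translation:
#0 VA=0xE0283C0E61B (w,kernel):
  [0] read 0x13 idx=28: raw=0x14007 flags P=1 W=1 U=1 S=0
  [1] read 0x14 idx=10: raw=0x17007 flags P=1 W=1 U=1 S=0
  [2] read 0x17 idx=30: raw=0x1A007 flags P=1 W=1 U=1 S=0
  [3] read 0x1A idx=14: raw=0x1E007 flags P=1 W=1 U=1 S=0
  ✓ 0x1E61B  — 4 lookups
#1 VA=0x20682012303 (w,user):
  [0] read 0x13 idx=4: raw=0x1F007 flags P=1 W=1 U=1 S=0
  [1] read 0x1F idx=26: raw=0x20007 flags P=1 W=1 U=1 S=0
  [2] read 0x20 idx=16: raw=0x21007 flags P=1 W=1 U=1 S=0
  [3] read 0x21 idx=18: raw=0x25003 flags P=1 W=1 U=0 S=0
  → PROTECTION_VIOLATION  (4 entries read)
#2 VA=0x78142E17834 (w,kernel):
  [0] read 0x13 idx=15: raw=0x28007 flags P=1 W=1 U=1 S=0
  [1] read 0x28 idx=5: raw=0x2B007 flags P=1 W=1 U=1 S=0
  [2] read 0x2B idx=23: raw=0x2F007 flags P=1 W=1 U=1 S=0
  [3] read 0x2F idx=23: raw=0x33005 flags P=1 W=0 U=1 S=0
  → PROTECTION_VIOLATION  (4 entries read)
#3 VA=0xD07432053E9 (r,kernel):
  [0] read 0x13 idx=26: raw=0x34007 flags P=1 W=1 U=1 S=0
  [1] read 0x34 idx=29: raw=0x35007 flags P=1 W=1 U=1 S=0
  [2] read 0x35 idx=25: raw=0x36007 flags P=1 W=1 U=1 S=0
  [3] read 0x36 idx=5: raw=0x37007 flags P=1 W=1 U=1 S=0
  ✓ 0x373E9  — 4 lookups

TLB: [["0xE0283C0E", "0x1E"], ["0xD0743205", "0x37"]]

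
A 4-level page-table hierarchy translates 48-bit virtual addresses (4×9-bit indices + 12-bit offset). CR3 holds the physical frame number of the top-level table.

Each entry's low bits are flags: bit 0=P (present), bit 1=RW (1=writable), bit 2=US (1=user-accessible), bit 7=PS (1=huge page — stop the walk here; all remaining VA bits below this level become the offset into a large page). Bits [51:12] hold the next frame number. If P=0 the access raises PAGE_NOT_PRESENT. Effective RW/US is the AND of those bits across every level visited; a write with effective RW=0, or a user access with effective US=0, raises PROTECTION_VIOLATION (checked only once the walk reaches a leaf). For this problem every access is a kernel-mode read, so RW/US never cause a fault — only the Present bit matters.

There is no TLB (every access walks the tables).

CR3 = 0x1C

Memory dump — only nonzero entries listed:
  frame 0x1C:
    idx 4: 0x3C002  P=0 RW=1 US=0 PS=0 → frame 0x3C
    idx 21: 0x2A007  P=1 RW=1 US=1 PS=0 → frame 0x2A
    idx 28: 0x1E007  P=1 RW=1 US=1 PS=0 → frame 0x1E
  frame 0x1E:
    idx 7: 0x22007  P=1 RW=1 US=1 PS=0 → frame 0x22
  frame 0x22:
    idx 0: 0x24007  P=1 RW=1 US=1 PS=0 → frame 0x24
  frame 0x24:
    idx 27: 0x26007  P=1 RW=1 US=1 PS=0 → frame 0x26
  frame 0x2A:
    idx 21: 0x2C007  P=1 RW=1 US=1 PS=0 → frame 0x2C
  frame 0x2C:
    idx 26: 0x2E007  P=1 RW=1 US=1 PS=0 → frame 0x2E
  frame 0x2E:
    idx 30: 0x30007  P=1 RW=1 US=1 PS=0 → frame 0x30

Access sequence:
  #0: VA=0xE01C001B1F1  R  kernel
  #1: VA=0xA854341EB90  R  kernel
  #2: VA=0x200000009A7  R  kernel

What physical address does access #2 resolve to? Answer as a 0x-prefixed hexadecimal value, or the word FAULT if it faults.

Trace:
#0 VA=0xE01C001B1F1 (r,kernel):
  lvl0: tbl 0x1C, slot 28 ⇒ 0x1E007 (P1/RW1/US1/PS0)
  lvl1: tbl 0x1E, slot 7 ⇒ 0x22007 (P1/RW1/US1/PS0)
  lvl2: tbl 0x22, slot 0 ⇒ 0x24007 (P1/RW1/US1/PS0)
  lvl3: tbl 0x24, slot 27 ⇒ 0x26007 (P1/RW1/US1/PS0)
  ⇒ phys 0x261F1  [4 reads]
#1 VA=0xA854341EB90 (r,kernel):
  lvl0: tbl 0x1C, slot 21 ⇒ 0x2A007 (P1/RW1/US1/PS0)
  lvl1: tbl 0x2A, slot 21 ⇒ 0x2C007 (P1/RW1/US1/PS0)
  lvl2: tbl 0x2C, slot 26 ⇒ 0x2E007 (P1/RW1/US1/PS0)
  lvl3: tbl 0x2E, slot 30 ⇒ 0x30007 (P1/RW1/US1/PS0)
  ⇒ phys 0x30B90  [4 reads]
#2 VA=0x200000009A7 (r,kernel):
  lvl0: tbl 0x1C, slot 4 ⇒ 0x3C002 (P0/RW1/US0/PS0)
  ✗ PAGE_NOT_PRESENT  [1 reads]

Access #2 PA: FAULT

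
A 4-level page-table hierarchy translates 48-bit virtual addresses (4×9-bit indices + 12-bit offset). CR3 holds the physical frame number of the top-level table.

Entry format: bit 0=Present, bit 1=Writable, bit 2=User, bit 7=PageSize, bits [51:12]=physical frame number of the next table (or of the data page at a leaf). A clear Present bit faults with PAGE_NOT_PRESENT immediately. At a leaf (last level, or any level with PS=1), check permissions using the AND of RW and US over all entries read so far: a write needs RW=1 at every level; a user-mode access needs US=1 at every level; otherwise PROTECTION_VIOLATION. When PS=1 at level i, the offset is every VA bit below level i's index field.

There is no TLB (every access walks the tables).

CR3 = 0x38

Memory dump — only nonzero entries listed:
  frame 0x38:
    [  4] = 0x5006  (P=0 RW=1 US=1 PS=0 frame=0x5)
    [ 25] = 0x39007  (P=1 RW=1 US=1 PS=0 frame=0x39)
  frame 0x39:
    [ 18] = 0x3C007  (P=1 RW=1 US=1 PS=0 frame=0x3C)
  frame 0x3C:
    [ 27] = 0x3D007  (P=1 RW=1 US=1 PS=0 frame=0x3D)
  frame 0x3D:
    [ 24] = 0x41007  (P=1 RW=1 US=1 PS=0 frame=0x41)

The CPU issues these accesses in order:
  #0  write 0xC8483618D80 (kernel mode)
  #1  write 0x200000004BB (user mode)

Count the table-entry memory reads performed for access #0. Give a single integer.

Walk each access:
#0 VA=0xC8483618D80 (w,kernel):
  [0] read 0x38 idx=25: raw=0x39007 flags P=1 W=1 U=1 S=0
  [1] read 0x39 idx=18: raw=0x3C007 flags P=1 W=1 U=1 S=0
  [2] read 0x3C idx=27: raw=0x3D007 flags P=1 W=1 U=1 S=0
  [3] read 0x3D idx=24: raw=0x41007 flags P=1 W=1 U=1 S=0
  ⇒ phys 0x41D80  [4 reads]
#1 VA=0x200000004BB (w,user):
  [0] read 0x38 idx=4: raw=0x5006 flags P=0 W=1 U=1 S=0
  → PAGE_NOT_PRESENT  (1 entries read)

Entries read for #0: 4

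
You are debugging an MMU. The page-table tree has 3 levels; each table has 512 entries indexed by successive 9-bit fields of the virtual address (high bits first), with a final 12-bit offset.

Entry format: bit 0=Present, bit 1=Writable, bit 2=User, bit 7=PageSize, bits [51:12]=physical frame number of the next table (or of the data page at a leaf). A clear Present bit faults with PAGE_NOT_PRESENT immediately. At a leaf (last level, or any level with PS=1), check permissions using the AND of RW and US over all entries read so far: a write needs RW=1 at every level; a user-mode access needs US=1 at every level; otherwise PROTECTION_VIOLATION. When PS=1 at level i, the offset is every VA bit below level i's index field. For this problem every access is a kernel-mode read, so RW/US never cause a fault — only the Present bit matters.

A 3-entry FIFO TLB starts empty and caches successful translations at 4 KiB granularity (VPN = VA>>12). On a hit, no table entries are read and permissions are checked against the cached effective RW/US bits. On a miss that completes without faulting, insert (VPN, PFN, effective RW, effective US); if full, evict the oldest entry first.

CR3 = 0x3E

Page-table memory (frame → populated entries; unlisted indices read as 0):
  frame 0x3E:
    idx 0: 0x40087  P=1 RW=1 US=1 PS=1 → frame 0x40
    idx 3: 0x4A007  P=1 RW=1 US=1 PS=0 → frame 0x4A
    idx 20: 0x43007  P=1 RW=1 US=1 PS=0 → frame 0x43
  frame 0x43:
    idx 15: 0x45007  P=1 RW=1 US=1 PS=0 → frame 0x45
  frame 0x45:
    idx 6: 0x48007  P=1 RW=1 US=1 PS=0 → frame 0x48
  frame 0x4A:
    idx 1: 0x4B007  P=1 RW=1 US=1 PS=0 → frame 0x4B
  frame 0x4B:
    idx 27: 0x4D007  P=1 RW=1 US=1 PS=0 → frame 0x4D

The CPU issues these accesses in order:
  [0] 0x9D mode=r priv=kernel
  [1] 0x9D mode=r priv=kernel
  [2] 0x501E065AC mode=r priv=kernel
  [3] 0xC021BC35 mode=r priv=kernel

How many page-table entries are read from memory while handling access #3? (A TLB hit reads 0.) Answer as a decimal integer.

Trace:
#0 VA=0x9D (r,kernel):
  L0 @0x3E[0] → 0x40087  P=1,RW=1,US=1,PS=1
  ✓ 0x4009D (huge @L0)  — 1 lookups
#1 VA=0x9D (r,kernel):
  TLB hit vpn=0x0 → PA=0x4009D
#2 VA=0x501E065AC (r,kernel):
  L0 @0x3E[20] → 0x43007  P=1,RW=1,US=1,PS=0
  L1 @0x43[15] → 0x45007  P=1,RW=1,US=1,PS=0
  L2 @0x45[6] → 0x48007  P=1,RW=1,US=1,PS=0
  ✓ 0x485AC  — 3 lookups
#3 VA=0xC021BC35 (r,kernel):
  L0 @0x3E[3] → 0x4A007  P=1,RW=1,US=1,PS=0
  L1 @0x4A[1] → 0x4B007  P=1,RW=1,US=1,PS=0
  L2 @0x4B[27] → 0x4D007  P=1,RW=1,US=1,PS=0
  ✓ 0x4DC35  — 3 lookups

Entries read for #3: 3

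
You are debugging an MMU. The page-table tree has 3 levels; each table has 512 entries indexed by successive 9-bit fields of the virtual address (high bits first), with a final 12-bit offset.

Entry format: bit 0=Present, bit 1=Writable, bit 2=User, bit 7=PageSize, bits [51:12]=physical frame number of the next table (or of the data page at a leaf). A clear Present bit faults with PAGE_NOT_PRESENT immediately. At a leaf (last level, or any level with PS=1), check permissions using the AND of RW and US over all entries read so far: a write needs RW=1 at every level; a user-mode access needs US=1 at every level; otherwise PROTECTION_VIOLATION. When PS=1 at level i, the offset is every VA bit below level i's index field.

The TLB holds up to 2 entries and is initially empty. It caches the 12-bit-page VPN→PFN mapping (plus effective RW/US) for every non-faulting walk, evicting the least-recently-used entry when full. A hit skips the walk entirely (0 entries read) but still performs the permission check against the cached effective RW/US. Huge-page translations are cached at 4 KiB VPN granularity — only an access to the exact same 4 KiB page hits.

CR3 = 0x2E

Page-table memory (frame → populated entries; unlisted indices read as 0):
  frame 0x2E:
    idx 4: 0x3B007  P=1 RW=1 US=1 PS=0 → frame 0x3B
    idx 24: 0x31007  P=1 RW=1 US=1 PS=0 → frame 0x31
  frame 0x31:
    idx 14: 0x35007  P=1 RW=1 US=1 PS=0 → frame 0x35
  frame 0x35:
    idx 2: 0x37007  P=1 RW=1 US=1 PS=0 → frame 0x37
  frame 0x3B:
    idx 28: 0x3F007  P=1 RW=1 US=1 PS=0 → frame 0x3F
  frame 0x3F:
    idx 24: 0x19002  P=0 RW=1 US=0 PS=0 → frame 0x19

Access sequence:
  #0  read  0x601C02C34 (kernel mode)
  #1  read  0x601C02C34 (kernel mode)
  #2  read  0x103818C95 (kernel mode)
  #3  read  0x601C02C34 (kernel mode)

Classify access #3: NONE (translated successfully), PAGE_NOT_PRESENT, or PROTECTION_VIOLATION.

Trace:
#0 VA=0x601C02C34 (r,kernel):
  [0] read 0x2E idx=24: raw=0x31007 flags P=1 W=1 U=1 S=0
  [1] read 0x31 idx=14: raw=0x35007 flags P=1 W=1 U=1 S=0
  [2] read 0x35 idx=2: raw=0x37007 flags P=1 W=1 U=1 S=0
  ✓ 0x37C34  — 3 lookups
#1 VA=0x601C02C34 (r,kernel):
  TLB hit vpn=0x601C02 → PA=0x37C34
#2 VA=0x103818C95 (r,kernel):
  [0] read 0x2E idx=4: raw=0x3B007 flags P=1 W=1 U=1 S=0
  [1] read 0x3B idx=28: raw=0x3F007 flags P=1 W=1 U=1 S=0
  [2] read 0x3F idx=24: raw=0x19002 flags P=0 W=1 U=0 S=0
  → PAGE_NOT_PRESENT  (3 entries read)
#3 VA=0x601C02C34 (r,kernel):
  TLB hit vpn=0x601C02 → PA=0x37C34

Access #3 fault: NONE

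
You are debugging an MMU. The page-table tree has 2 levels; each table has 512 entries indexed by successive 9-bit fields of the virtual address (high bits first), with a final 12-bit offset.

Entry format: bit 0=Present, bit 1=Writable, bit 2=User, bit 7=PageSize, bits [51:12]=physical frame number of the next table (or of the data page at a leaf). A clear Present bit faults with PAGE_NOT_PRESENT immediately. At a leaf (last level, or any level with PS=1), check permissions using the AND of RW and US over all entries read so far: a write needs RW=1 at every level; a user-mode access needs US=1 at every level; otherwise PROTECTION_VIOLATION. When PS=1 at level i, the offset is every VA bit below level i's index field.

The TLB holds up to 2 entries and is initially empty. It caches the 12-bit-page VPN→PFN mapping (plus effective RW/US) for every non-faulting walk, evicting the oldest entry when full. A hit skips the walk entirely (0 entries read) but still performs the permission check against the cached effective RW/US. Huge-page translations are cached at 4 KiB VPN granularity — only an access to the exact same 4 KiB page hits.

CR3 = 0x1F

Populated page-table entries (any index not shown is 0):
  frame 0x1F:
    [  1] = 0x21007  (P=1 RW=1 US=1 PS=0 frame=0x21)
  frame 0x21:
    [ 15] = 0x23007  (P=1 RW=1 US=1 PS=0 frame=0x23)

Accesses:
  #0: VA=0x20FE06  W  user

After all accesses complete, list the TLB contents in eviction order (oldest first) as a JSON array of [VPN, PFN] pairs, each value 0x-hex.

Per-access translation:
#0 VA=0x20FE06 (w,user):
  L0 @0x1F[1] → 0x21007  P=1,RW=1,US=1,PS=0
  L1 @0x21[15] → 0x23007  P=1,RW=1,US=1,PS=0
  ✓ 0x23E06  — 2 lookups

TLB: [["0x20F", "0x23"]]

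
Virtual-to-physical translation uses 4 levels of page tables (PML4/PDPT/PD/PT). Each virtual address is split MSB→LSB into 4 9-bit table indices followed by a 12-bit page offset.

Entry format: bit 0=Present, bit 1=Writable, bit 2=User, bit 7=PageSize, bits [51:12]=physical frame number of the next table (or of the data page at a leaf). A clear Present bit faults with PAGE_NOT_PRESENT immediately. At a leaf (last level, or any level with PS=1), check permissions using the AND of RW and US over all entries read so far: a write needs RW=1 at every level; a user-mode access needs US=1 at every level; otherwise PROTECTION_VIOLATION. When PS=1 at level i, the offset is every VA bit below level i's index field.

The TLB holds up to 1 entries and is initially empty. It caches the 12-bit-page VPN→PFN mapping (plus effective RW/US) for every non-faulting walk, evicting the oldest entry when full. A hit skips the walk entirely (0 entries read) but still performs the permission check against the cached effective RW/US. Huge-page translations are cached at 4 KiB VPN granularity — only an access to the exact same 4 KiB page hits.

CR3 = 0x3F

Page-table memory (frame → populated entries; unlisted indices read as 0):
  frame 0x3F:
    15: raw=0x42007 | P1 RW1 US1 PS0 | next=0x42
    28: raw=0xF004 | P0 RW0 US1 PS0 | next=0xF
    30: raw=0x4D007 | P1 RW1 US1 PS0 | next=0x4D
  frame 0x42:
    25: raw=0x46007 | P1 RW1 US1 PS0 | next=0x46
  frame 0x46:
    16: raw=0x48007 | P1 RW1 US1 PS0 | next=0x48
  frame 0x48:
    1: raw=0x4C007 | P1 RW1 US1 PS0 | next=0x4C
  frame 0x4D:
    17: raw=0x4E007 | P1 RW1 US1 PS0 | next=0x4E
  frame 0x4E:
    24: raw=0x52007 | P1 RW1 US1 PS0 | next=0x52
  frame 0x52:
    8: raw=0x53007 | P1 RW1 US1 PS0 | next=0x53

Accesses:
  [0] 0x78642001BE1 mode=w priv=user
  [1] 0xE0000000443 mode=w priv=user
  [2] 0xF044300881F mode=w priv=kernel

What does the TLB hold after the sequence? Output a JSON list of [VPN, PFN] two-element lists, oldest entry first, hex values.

Trace:
#0 VA=0x78642001BE1 (w,user):
  lvl0: tbl 0x3F, slot 15 ⇒ 0x42007 (P1/RW1/US1/PS0)
  lvl1: tbl 0x42, slot 25 ⇒ 0x46007 (P1/RW1/US1/PS0)
  lvl2: tbl 0x46, slot 16 ⇒ 0x48007 (P1/RW1/US1/PS0)
  lvl3: tbl 0x48, slot 1 ⇒ 0x4C007 (P1/RW1/US1/PS0)
  ✓ 0x4CBE1  — 4 lookups
#1 VA=0xE0000000443 (w,user):
  lvl0: tbl 0x3F, slot 28 ⇒ 0xF004 (P0/RW0/US1/PS0)
  → PAGE_NOT_PRESENT  (1 entries read)
#2 VA=0xF044300881F (w,kernel):
  lvl0: tbl 0x3F, slot 30 ⇒ 0x4D007 (P1/RW1/US1/PS0)
  lvl1: tbl 0x4D, slot 17 ⇒ 0x4E007 (P1/RW1/US1/PS0)
  lvl2: tbl 0x4E, slot 24 ⇒ 0x52007 (P1/RW1/US1/PS0)
  lvl3: tbl 0x52, slot 8 ⇒ 0x53007 (P1/RW1/US1/PS0)
  ✓ 0x5381F  — 4 lookups

TLB: [["0xF0443008", "0x53"]]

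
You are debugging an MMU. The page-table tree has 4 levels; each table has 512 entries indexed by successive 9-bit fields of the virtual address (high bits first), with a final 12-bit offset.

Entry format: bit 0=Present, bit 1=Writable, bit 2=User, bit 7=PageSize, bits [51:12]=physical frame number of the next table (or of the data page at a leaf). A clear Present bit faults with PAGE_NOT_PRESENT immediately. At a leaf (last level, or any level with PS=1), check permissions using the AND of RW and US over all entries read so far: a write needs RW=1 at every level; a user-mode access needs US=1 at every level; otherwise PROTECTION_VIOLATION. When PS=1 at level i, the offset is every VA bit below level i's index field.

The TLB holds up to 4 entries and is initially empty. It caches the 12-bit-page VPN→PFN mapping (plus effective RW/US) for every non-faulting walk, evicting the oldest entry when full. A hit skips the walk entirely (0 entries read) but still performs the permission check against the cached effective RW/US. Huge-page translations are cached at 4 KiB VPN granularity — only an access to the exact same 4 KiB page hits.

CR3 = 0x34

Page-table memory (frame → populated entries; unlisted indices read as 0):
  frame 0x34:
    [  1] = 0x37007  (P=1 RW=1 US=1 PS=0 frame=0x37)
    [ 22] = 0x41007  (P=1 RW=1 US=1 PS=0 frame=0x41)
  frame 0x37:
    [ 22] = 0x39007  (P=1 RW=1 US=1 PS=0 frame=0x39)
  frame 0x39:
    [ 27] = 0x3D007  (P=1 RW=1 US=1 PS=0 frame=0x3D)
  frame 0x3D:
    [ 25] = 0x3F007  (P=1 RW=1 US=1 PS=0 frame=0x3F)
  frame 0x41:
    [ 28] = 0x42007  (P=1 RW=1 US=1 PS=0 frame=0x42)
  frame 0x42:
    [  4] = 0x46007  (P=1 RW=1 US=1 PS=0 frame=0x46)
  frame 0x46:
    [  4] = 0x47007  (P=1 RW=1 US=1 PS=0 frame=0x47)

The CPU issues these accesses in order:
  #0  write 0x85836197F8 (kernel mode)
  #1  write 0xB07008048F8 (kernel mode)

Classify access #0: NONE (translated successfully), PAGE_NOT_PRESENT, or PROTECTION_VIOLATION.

Trace:
#0 VA=0x85836197F8 (w,kernel):
  L0: frame=0x34 idx=1 entry=0x37007 [P=1 RW=1 US=1 PS=0]
  L1: frame=0x37 idx=22 entry=0x39007 [P=1 RW=1 US=1 PS=0]
  L2: frame=0x39 idx=27 entry=0x3D007 [P=1 RW=1 US=1 PS=0]
  L3: frame=0x3D idx=25 entry=0x3F007 [P=1 RW=1 US=1 PS=0]
  → PA=0x3F7F8  (4 entries read)
#1 VA=0xB07008048F8 (w,kernel):
  L0: frame=0x34 idx=22 entry=0x41007 [P=1 RW=1 US=1 PS=0]
  L1: frame=0x41 idx=28 entry=0x42007 [P=1 RW=1 US=1 PS=0]
  L2: frame=0x42 idx=4 entry=0x46007 [P=1 RW=1 US=1 PS=0]
  L3: frame=0x46 idx=4 entry=0x47007 [P=1 RW=1 US=1 PS=0]
  → PA=0x478F8  (4 entries read)

Access #0 fault: NONE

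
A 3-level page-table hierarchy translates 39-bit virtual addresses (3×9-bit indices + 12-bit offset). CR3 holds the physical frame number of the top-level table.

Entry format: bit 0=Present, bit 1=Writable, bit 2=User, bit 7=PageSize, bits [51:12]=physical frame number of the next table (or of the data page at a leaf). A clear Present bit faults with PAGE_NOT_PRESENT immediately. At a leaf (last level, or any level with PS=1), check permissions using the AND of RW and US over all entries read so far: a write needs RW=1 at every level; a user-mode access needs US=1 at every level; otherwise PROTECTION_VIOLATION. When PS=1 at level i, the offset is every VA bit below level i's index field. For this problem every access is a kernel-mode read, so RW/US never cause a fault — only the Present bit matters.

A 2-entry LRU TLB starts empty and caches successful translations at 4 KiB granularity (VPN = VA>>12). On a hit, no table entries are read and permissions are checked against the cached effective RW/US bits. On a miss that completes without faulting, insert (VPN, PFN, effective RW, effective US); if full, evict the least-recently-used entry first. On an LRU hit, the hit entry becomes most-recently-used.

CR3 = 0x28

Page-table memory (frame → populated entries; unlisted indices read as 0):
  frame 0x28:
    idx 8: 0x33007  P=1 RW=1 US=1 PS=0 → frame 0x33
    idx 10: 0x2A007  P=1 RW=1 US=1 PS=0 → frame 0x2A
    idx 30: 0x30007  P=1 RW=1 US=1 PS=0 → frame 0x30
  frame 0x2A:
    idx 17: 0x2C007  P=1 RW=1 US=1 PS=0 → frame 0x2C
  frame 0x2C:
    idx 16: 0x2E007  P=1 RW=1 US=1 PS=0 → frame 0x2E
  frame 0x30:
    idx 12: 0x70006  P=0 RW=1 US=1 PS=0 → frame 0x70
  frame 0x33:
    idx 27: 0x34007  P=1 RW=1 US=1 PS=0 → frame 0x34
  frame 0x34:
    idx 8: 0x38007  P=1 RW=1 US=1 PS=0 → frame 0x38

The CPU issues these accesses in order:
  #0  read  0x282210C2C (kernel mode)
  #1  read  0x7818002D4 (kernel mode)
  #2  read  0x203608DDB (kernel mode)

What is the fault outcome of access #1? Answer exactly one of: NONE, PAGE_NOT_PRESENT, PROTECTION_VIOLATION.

Trace:
#0 VA=0x282210C2C (r,kernel):
  L0: frame=0x28 idx=10 entry=0x2A007 [P=1 RW=1 US=1 PS=0]
  L1: frame=0x2A idx=17 entry=0x2C007 [P=1 RW=1 US=1 PS=0]
  L2: frame=0x2C idx=16 entry=0x2E007 [P=1 RW=1 US=1 PS=0]
  → PA=0x2EC2C  (3 entries read)
#1 VA=0x7818002D4 (r,kernel):
  L0: frame=0x28 idx=30 entry=0x30007 [P=1 RW=1 US=1 PS=0]
  L1: frame=0x30 idx=12 entry=0x70006 [P=0 RW=1 US=1 PS=0]
  ✗ PAGE_NOT_PRESENT  [2 reads]
#2 VA=0x203608DDB (r,kernel):
  L0: frame=0x28 idx=8 entry=0x33007 [P=1 RW=1 US=1 PS=0]
  L1: frame=0x33 idx=27 entry=0x34007 [P=1 RW=1 US=1 PS=0]
  L2: frame=0x34 idx=8 entry=0x38007 [P=1 RW=1 US=1 PS=0]
  → PA=0x38DDB  (3 entries read)

Access #1 fault: PAGE_NOT_PRESENT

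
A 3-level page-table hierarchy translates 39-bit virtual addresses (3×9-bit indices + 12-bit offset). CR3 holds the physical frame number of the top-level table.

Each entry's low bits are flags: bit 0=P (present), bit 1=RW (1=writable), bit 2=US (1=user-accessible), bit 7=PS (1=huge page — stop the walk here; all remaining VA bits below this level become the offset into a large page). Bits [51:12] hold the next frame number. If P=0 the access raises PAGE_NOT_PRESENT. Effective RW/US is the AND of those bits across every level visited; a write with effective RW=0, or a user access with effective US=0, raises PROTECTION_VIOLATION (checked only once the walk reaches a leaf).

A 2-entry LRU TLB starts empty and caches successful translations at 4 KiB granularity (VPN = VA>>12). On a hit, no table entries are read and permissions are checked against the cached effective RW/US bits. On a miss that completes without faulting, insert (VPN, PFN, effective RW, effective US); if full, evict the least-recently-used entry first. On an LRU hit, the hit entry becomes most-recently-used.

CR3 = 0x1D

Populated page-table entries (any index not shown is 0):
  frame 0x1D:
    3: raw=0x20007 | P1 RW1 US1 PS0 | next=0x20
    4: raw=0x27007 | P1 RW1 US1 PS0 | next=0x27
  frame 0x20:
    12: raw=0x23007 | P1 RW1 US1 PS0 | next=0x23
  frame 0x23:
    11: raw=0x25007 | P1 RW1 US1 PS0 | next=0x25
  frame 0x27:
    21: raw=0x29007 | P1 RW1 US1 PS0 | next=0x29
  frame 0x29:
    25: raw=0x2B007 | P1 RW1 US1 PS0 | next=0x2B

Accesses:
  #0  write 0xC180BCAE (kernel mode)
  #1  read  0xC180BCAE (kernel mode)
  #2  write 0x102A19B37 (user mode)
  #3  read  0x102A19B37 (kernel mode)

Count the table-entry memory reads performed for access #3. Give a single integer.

Per-access translation:
#0 VA=0xC180BCAE (w,kernel):
  L0: frame=0x1D idx=3 entry=0x20007 [P=1 RW=1 US=1 PS=0]
  L1: frame=0x20 idx=12 entry=0x23007 [P=1 RW=1 US=1 PS=0]
  L2: frame=0x23 idx=11 entry=0x25007 [P=1 RW=1 US=1 PS=0]
  ⇒ phys 0x25CAE  [3 reads]
#1 VA=0xC180BCAE (r,kernel):
  TLB hit vpn=0xC180B → PA=0x25CAE
#2 VA=0x102A19B37 (w,user):
  L0: frame=0x1D idx=4 entry=0x27007 [P=1 RW=1 US=1 PS=0]
  L1: frame=0x27 idx=21 entry=0x29007 [P=1 RW=1 US=1 PS=0]
  L2: frame=0x29 idx=25 entry=0x2B007 [P=1 RW=1 US=1 PS=0]
  ⇒ phys 0x2BB37  [3 reads]
#3 VA=0x102A19B37 (r,kernel):
  TLB hit vpn=0x102A19 → PA=0x2BB37

Entries read for #3: 0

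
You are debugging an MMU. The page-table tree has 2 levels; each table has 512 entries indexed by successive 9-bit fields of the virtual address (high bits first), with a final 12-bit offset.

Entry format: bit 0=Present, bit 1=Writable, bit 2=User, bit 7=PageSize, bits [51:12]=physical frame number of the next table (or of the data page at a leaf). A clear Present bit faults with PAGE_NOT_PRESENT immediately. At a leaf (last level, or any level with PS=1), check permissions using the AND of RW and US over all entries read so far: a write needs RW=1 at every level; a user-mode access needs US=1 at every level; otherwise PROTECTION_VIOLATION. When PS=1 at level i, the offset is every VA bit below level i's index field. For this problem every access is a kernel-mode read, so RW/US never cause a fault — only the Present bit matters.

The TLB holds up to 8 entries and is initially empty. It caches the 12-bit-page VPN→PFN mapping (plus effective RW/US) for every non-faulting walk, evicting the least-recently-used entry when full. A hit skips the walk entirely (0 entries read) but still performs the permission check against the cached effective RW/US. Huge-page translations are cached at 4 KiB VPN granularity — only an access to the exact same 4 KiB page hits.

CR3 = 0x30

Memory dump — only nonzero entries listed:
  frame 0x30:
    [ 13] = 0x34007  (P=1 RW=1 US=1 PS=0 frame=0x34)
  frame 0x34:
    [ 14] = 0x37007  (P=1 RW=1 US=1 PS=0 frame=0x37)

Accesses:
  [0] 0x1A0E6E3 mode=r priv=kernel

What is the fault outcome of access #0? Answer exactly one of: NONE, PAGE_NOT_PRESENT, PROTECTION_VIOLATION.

Per-access translation:
#0 VA=0x1A0E6E3 (r,kernel):
  lvl0: tbl 0x30, slot 13 ⇒ 0x34007 (P1/RW1/US1/PS0)
  lvl1: tbl 0x34, slot 14 ⇒ 0x37007 (P1/RW1/US1/PS0)
  → PA=0x376E3  (2 entries read)

Access #0 fault: NONE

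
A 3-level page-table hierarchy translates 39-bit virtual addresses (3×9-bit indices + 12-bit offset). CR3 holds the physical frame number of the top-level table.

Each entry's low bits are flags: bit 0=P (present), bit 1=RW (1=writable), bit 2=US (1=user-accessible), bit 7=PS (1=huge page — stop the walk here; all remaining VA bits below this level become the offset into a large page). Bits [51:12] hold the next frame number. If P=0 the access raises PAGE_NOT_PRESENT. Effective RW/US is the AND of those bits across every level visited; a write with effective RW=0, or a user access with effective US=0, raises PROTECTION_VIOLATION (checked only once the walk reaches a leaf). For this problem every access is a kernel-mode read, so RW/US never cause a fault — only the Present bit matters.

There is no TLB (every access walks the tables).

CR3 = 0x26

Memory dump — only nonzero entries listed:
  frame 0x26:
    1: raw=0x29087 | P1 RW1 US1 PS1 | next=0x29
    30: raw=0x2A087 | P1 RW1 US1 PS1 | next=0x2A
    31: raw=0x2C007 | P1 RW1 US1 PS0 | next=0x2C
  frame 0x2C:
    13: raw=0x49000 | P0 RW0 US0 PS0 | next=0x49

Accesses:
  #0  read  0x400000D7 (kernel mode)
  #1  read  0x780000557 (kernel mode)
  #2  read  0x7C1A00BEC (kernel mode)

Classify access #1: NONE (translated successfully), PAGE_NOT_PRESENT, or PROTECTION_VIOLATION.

Walk each access:
#0 VA=0x400000D7 (r,kernel):
  L0: frame=0x26 idx=1 entry=0x29087 [P=1 RW=1 US=1 PS=1]
  ✓ 0x290D7 (huge @L0)  — 1 lookups
#1 VA=0x780000557 (r,kernel):
  L0: frame=0x26 idx=30 entry=0x2A087 [P=1 RW=1 US=1 PS=1]
  ✓ 0x2A557 (huge @L0)  — 1 lookups
#2 VA=0x7C1A00BEC (r,kernel):
  L0: frame=0x26 idx=31 entry=0x2C007 [P=1 RW=1 US=1 PS=0]
  L1: frame=0x2C idx=13 entry=0x49000 [P=0 RW=0 US=0 PS=0]
  ⇒ fault: PAGE_NOT_PRESENT  — 2 lookups

Access #1 fault: NONE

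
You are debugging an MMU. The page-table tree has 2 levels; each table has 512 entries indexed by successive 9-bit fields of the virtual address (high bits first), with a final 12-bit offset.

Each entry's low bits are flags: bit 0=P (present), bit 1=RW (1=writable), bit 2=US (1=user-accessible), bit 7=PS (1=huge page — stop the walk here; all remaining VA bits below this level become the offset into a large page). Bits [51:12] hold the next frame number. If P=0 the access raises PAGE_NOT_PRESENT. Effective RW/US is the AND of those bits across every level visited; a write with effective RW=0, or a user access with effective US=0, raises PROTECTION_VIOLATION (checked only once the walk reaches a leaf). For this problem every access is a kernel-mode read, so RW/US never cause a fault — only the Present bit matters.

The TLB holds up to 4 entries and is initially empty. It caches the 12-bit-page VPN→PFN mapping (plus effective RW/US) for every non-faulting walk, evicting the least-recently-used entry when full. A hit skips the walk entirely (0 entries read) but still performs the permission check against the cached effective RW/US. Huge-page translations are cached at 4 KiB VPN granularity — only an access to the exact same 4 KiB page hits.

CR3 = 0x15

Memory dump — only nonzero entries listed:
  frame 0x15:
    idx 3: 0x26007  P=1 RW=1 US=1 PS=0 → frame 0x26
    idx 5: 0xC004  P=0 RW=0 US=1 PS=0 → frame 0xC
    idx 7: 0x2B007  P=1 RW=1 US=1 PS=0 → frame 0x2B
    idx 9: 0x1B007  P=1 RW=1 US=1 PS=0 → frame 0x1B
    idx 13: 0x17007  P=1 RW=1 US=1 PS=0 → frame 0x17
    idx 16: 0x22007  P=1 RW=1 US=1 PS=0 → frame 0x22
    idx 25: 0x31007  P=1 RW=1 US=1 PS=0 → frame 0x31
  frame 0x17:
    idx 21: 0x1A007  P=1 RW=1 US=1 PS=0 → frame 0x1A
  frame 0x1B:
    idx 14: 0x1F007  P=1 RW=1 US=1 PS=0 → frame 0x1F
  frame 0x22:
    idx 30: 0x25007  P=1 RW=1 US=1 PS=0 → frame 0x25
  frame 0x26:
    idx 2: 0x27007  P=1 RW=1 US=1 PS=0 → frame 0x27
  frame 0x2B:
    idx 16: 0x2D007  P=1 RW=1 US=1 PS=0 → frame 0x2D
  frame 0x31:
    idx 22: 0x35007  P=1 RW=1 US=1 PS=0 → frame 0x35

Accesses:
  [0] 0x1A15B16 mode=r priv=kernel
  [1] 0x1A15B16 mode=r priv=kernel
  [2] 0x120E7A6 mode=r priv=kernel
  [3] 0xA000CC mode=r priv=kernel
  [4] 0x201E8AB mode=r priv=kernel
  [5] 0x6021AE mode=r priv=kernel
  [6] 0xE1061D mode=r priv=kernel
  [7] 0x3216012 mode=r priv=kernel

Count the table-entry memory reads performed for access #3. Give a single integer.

Per-access translation:
#0 VA=0x1A15B16 (r,kernel):
  L0 @0x15[13] → 0x17007  P=1,RW=1,US=1,PS=0
  L1 @0x17[21] → 0x1A007  P=1,RW=1,US=1,PS=0
  → PA=0x1AB16  (2 entries read)
#1 VA=0x1A15B16 (r,kernel):
  TLB hit vpn=0x1A15 → PA=0x1AB16
#2 VA=0x120E7A6 (r,kernel):
  L0 @0x15[9] → 0x1B007  P=1,RW=1,US=1,PS=0
  L1 @0x1B[14] → 0x1F007  P=1,RW=1,US=1,PS=0
  → PA=0x1F7A6  (2 entries read)
#3 VA=0xA000CC (r,kernel):
  L0 @0x15[5] → 0xC004  P=0,RW=0,US=1,PS=0
  ✗ PAGE_NOT_PRESENT  [1 reads]
#4 VA=0x201E8AB (r,kernel):
  L0 @0x15[16] → 0x22007  P=1,RW=1,US=1,PS=0
  L1 @0x22[30] → 0x25007  P=1,RW=1,US=1,PS=0
  → PA=0x258AB  (2 entries read)
#5 VA=0x6021AE (r,kernel):
  L0 @0x15[3] → 0x26007  P=1,RW=1,US=1,PS=0
  L1 @0x26[2] → 0x27007  P=1,RW=1,US=1,PS=0
  → PA=0x271AE  (2 entries read)
#6 VA=0xE1061D (r,kernel):
  L0 @0x15[7] → 0x2B007  P=1,RW=1,US=1,PS=0
  L1 @0x2B[16] → 0x2D007  P=1,RW=1,US=1,PS=0
  → PA=0x2D61D  (2 entries read)
#7 VA=0x3216012 (r,kernel):
  L0 @0x15[25] → 0x31007  P=1,RW=1,US=1,PS=0
  L1 @0x31[22] → 0x35007  P=1,RW=1,US=1,PS=0
  → PA=0x35012  (2 entries read)

Entries read for #3: 1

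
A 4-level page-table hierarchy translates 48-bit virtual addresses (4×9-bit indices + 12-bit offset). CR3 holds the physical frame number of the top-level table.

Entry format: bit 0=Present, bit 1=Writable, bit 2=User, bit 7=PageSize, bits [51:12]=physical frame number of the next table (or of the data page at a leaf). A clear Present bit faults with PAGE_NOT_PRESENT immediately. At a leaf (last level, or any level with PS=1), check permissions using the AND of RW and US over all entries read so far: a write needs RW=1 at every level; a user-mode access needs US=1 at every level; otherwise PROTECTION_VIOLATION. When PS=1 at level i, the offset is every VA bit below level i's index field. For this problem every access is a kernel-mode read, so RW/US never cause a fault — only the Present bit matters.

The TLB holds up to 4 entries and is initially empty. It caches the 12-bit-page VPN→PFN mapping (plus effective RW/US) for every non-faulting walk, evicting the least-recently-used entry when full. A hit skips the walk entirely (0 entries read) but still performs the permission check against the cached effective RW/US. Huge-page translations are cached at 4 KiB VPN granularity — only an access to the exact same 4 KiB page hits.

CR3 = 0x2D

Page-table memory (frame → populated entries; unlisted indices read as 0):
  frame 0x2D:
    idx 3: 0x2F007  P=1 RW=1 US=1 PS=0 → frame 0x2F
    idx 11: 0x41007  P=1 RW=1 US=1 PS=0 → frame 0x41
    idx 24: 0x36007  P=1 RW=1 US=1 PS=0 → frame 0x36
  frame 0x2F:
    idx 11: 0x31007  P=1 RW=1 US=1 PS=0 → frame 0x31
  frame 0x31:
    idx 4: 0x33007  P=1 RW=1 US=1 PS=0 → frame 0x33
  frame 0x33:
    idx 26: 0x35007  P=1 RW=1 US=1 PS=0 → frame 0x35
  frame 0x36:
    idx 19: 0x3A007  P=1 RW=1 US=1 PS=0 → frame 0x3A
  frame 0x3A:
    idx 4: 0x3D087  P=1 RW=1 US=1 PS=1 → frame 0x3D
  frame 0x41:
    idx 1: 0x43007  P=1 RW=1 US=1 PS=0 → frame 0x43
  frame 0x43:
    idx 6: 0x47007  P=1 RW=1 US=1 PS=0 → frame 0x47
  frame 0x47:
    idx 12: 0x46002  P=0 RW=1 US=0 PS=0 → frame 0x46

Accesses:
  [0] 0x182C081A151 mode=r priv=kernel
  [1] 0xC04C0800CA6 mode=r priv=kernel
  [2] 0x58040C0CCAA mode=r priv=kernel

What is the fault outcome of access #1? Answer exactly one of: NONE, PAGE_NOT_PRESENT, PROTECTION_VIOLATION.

Walk each access:
#0 VA=0x182C081A151 (r,kernel):
  L0 @0x2D[3] → 0x2F007  P=1,RW=1,US=1,PS=0
  L1 @0x2F[11] → 0x31007  P=1,RW=1,US=1,PS=0
  L2 @0x31[4] → 0x33007  P=1,RW=1,US=1,PS=0
  L3 @0x33[26] → 0x35007  P=1,RW=1,US=1,PS=0
  ✓ 0x35151  — 4 lookups
#1 VA=0xC04C0800CA6 (r,kernel):
  L0 @0x2D[24] → 0x36007  P=1,RW=1,US=1,PS=0
  L1 @0x36[19] → 0x3A007  P=1,RW=1,US=1,PS=0
  L2 @0x3A[4] → 0x3D087  P=1,RW=1,US=1,PS=1
  ✓ 0x3DCA6 (huge @L2)  — 3 lookups
#2 VA=0x58040C0CCAA (r,kernel):
  L0 @0x2D[11] → 0x41007  P=1,RW=1,US=1,PS=0
  L1 @0x41[1] → 0x43007  P=1,RW=1,US=1,PS=0
  L2 @0x43[6] → 0x47007  P=1,RW=1,US=1,PS=0
  L3 @0x47[12] → 0x46002  P=0,RW=1,US=0,PS=0
  ⇒ fault: PAGE_NOT_PRESENT  — 4 lookups

Access #1 fault: NONE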